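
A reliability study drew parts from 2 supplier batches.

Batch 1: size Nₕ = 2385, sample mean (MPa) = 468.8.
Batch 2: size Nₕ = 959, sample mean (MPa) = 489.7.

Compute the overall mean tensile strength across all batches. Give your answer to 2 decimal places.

x̄_st = (Σ Nₕx̄ₕ) / (Σ Nₕ) = (2385·468.8 + 959·489.7) / 3344
= 1587710.3 / 3344 = 474.7938... → 474.79.

474.79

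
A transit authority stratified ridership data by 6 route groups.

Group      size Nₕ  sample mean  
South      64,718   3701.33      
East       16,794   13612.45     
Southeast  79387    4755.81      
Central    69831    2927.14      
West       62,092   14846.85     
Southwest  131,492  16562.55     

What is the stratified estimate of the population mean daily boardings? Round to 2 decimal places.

9780.06

N = 64718 + 16794 + 79387 + 69831 + 62092 + 131492 = 424314.
The stratified mean weights each stratum mean by its population share Nₕ/N.
Σ Nₕx̄ₕ = 64718·3701.33 + 16794·13612.45 + 79387·4755.81 + 69831·2927.14 + 62092·14846.85 + 131492·16562.55 = 239542674.94 + 228607485.3 + 377549488.47 + 204405113.34 + 921870610.2 + 2177842824.6 = 4149818196.85.
Divide by N: 4149818196.85 / 424314 = 9780.0643... → 9780.06.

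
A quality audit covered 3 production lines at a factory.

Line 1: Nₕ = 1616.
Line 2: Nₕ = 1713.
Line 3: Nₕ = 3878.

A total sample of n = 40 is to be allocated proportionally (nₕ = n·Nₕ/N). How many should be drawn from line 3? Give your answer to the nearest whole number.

22

Share of line 3 = 3878/7207 = 0.53809.
Allocate 40 × 0.53809 = 21.524... → 22.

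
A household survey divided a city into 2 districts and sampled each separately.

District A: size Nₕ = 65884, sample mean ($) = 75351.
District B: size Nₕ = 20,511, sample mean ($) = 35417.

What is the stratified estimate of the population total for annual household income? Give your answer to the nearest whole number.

5690863371

A: 65884·75351 = 4964425284
B: 20511·35417 = 726438087
τ̂ = Σ Nₕx̄ₕ = 5690863371.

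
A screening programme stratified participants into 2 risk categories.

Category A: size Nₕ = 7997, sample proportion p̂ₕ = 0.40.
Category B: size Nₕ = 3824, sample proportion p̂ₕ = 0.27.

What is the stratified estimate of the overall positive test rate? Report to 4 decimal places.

0.3579

Wₕ = Nₕ/N with N = 11821: 0.6765, 0.3235.
p̂_st = 0.6765·0.40 + 0.3235·0.27 ≈ 0.357946... → 0.3579.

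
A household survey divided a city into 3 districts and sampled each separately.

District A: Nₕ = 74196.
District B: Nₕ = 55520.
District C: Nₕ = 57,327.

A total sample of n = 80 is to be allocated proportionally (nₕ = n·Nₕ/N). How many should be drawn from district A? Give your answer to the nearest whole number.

N = 74196 + 55520 + 57327 = 187043.
n_A = 80·74196/187043 = 31.734... → 32.

32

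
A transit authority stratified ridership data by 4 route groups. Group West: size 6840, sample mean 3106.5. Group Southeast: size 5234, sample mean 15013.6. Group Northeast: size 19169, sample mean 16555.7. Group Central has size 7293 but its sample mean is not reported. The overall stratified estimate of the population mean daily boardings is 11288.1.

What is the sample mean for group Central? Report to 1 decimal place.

2442.4

N = 6840 + 5234 + 19169 + 7293 = 38536.
Overall total = μ·N = 11288.1·38536 = 434998221.6.
Subtract the known strata: 6840·3106.5 + 5234·15013.6 + 19169·16555.7 = 417185855.7.
Remaining total for group Central: 434998221.6 − 417185855.7 = 17812365.9.
Divide by its size: 17812365.9 / 7293 = 2442.392... → 2442.4.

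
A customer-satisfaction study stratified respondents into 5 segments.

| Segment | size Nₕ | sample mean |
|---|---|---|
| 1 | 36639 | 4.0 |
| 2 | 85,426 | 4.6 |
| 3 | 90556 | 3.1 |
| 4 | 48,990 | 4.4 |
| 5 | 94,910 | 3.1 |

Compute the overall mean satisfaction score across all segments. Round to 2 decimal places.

N = 356521; weights Wₕ = Nₕ/N = (0.1028, 0.2396, 0.2540, 0.1374, 0.2662).
x̄_st = Σ Wₕ·x̄ₕ = 0.1028·4.0 + 0.2396·4.6 + 0.2540·3.1 + 0.1374·4.4 + 0.2662·3.1 ≈ 3.7305...
→ 3.73.

3.73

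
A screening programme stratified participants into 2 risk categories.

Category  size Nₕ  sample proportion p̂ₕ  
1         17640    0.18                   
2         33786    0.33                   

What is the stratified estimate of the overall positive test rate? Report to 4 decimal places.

N = 17640 + 33786 = 51426.
Overall proportion = Σ (Nₕ/N)·p̂ₕ.
Σ Nₕp̂ₕ = 3175.2 + 11149.38 = 14324.58.
14324.58 / 51426 = 0.278547... → 0.2785.

0.2785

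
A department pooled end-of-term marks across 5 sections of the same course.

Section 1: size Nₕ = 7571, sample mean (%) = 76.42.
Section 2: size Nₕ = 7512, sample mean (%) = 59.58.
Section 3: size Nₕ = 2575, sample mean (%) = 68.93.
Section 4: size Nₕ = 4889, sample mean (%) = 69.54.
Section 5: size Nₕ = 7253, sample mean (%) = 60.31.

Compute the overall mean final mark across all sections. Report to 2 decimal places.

N = 7571 + 7512 + 2575 + 4889 + 7253 = 29800.
Overall mean = Σ (Nₕ/N)·x̄ₕ — weight by population share, not a simple average.
Σ Nₕx̄ₕ = 7571·76.42 + 7512·59.58 + 2575·68.93 + 4889·69.54 + 7253·60.31 = 578575.82 + 447564.96 + 177494.75 + 339981.06 + 437428.43 = 1981045.02.
Divide by N: 1981045.02 / 29800 = 66.4780... → 66.48.

66.48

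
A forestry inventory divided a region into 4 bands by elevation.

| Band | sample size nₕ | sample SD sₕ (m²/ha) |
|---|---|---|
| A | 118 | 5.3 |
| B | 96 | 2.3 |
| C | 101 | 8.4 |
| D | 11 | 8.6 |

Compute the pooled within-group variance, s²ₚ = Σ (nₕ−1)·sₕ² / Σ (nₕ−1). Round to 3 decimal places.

35.977

Degrees of freedom: 117 + 95 + 100 + 10 = 322.
Σ(nₕ−1)sₕ² = 117·28.09 + 95·5.29 + 100·70.56 + 10·73.96 = 11584.68.
s²ₚ = 11584.68 / 322 = 35.97727... → 35.977.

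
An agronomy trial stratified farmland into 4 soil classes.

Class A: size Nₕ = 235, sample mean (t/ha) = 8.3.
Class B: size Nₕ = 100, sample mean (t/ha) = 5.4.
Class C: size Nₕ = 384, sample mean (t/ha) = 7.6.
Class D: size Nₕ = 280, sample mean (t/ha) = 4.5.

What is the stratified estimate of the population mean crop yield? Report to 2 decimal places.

6.68

x̄_st = (Σ Nₕx̄ₕ) / (Σ Nₕ) = (235·8.3 + 100·5.4 + 384·7.6 + 280·4.5) / 999
= 6668.9 / 999 = 6.6756... → 6.68.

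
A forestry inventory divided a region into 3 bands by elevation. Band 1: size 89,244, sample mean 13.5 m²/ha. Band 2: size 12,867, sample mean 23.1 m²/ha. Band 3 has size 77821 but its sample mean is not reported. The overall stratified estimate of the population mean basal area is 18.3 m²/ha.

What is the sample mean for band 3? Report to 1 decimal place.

Σ Nₕx̄ₕ = N·μ, so 77821·x̄_3 = 179932·18.3 − (89244·13.5 + 12867·23.1).
= 3292755.6 − 1502021.7 = 1790733.9.
x̄_3 = 1790733.9 / 77821 = 23.011... → 23.0.

23.0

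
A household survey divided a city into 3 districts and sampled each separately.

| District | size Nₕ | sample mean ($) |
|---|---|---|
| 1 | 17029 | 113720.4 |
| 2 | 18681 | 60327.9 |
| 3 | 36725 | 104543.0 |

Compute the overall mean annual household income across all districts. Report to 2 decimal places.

N = 17029 + 18681 + 36725 = 72435.
Weight each subgroup mean by Nₕ/N and sum.
Σ Nₕx̄ₕ = 17029·113720.4 + 18681·60327.9 + 36725·104543.0 = 1936544691.6 + 1126985499.9 + 3839341675 = 6902871866.5.
Divide by N: 6902871866.5 / 72435 = 95297.4649... → 95297.46.

95297.46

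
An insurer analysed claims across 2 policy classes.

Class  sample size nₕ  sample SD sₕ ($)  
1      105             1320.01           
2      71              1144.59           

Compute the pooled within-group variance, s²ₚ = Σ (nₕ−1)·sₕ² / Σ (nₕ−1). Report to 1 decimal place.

1: (105−1)·1320.01² = 104·1742426.4001 = 181212345.6104
2: (71−1)·1144.59² = 70·1310086.2681 = 91706038.767
Numerator = 272918384.3774; denominator = Σ(nₕ−1) = 174.
s²ₚ = 272918384.3774/174 = 1568496.462... → 1568496.5.

1568496.5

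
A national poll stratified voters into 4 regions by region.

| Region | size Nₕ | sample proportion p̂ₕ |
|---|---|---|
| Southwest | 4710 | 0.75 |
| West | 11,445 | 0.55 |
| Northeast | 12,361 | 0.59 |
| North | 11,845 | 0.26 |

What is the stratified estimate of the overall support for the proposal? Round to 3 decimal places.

0.500

N = 4710 + 11445 + 12361 + 11845 = 40361.
Overall proportion = Σ (Nₕ/N)·p̂ₕ.
Σ Nₕp̂ₕ = 3532.5 + 6294.75 + 7292.99 + 3079.7 = 20199.94.
20199.94 / 40361 = 0.50048... → 0.500.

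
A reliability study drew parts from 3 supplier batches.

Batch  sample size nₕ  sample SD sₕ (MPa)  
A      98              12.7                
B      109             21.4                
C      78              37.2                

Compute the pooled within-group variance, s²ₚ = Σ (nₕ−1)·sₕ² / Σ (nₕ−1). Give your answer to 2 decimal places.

Degrees of freedom: 97 + 108 + 77 = 282.
Σ(nₕ−1)sₕ² = 97·161.29 + 108·457.96 + 77·1383.84 = 171660.49.
s²ₚ = 171660.49 / 282 = 608.7251... → 608.73.

608.73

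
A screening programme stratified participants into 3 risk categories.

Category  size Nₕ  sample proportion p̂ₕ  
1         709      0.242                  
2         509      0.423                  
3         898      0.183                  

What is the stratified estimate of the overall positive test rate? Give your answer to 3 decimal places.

Wₕ = Nₕ/N with N = 2116: 0.3351, 0.2405, 0.4244.
p̂_st = 0.3351·0.242 + 0.2405·0.423 + 0.4244·0.183 ≈ 0.26050... → 0.261.

0.261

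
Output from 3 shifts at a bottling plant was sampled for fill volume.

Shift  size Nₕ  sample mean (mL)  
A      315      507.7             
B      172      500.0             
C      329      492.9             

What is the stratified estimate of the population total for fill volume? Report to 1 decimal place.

Estimate total by summing Nₕ·x̄ₕ over strata.
315·507.7 + 172·500.0 + 329·492.9 = 159925.5 + 86000 + 162164.1 = 408089.6.

408089.6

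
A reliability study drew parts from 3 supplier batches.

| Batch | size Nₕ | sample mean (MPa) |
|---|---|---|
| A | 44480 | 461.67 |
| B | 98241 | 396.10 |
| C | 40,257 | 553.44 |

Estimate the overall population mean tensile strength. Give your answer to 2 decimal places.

446.66

N = 44480 + 98241 + 40257 = 182978.
Weight each subgroup mean by Nₕ/N and sum.
Σ Nₕx̄ₕ = 44480·461.67 + 98241·396.10 + 40257·553.44 = 20535081.6 + 38913260.1 + 22279834.08 = 81728175.78.
Divide by N: 81728175.78 / 182978 = 446.6557... → 446.66.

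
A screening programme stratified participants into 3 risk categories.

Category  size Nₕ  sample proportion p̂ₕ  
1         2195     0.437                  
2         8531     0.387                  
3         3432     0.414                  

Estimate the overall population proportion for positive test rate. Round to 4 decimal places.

Wₕ = Nₕ/N with N = 14158: 0.1550, 0.6026, 0.2424.
p̂_st = 0.1550·0.437 + 0.6026·0.387 + 0.2424·0.414 ≈ 0.401297... → 0.4013.

0.4013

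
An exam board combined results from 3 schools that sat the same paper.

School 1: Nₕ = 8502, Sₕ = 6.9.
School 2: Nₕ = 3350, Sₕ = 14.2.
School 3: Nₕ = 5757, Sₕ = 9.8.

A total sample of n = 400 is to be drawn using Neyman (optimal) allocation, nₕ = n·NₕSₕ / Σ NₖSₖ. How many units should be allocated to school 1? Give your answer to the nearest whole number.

1: NₕSₕ = 8502·6.9 = 58663.8
2: NₕSₕ = 3350·14.2 = 47570
3: NₕSₕ = 5757·9.8 = 56418.6
Σ NₕSₕ = 162652.4.
n_1 = 400·58663.8/162652.4 = 144.268... → 144.

144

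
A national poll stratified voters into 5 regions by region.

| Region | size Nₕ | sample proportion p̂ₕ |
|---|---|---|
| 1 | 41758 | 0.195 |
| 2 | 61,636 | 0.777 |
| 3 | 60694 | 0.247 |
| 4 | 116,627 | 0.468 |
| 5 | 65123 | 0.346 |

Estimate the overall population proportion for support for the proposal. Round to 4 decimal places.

0.4283

Wₕ = Nₕ/N with N = 345838: 0.1207, 0.1782, 0.1755, 0.3372, 0.1883.
p̂_st = 0.1207·0.195 + 0.1782·0.777 + 0.1755·0.247 + 0.3372·0.468 + 0.1883·0.346 ≈ 0.428349... → 0.4283.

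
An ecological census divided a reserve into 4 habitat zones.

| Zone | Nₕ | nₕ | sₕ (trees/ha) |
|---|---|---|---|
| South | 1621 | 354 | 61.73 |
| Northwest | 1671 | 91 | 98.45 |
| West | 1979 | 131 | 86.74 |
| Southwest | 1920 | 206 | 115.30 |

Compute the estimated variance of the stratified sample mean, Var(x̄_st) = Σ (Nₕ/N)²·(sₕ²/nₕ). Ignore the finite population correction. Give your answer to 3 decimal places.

15.249

N = 7191. Term for each stratum: Wₕ²sₕ²/nₕ.
Var(x̄_st) = 0.546987 + 5.751278 + 4.349913 + 4.600608 = 15.248786 → 15.249.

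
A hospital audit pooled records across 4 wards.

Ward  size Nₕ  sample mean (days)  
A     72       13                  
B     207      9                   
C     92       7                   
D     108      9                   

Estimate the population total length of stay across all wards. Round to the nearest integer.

A: 72·13 = 936
B: 207·9 = 1863
C: 92·7 = 644
D: 108·9 = 972
τ̂ = Σ Nₕx̄ₕ = 4415.

4415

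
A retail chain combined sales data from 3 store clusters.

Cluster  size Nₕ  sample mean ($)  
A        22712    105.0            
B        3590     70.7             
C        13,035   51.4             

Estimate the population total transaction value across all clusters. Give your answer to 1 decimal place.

3308572.0

Population total = Σ Nₕ·x̄ₕ (each stratum's size times its mean).
22712·105.0 + 3590·70.7 + 13035·51.4 = 2384760 + 253813 + 669999 = 3308572.0.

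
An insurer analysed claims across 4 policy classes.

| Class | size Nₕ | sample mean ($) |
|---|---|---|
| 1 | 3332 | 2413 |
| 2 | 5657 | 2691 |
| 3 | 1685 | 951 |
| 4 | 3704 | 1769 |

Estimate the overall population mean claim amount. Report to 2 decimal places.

N = 3332 + 5657 + 1685 + 3704 = 14378.
Weight each subgroup mean by Nₕ/N and sum.
Σ Nₕx̄ₕ = 3332·2413 + 5657·2691 + 1685·951 + 3704·1769 = 8040116 + 15222987 + 1602435 + 6552376 = 31417914.
Divide by N: 31417914 / 14378 = 2185.1380... → 2185.14.

2185.14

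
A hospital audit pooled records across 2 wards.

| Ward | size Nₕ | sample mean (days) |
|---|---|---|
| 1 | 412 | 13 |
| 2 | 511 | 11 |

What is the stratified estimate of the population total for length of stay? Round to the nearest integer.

1: 412·13 = 5356
2: 511·11 = 5621
τ̂ = Σ Nₕx̄ₕ = 10977.

10977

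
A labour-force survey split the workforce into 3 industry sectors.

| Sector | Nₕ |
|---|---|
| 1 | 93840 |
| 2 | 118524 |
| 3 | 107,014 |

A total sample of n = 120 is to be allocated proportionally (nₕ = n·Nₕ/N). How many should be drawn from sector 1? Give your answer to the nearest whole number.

35

N = 93840 + 118524 + 107014 = 319378.
n_1 = 120·93840/319378 = 35.259... → 35.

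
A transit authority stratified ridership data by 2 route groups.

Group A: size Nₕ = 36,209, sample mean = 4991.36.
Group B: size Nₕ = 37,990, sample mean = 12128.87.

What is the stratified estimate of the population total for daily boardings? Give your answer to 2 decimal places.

641507925.54

Estimate total by summing Nₕ·x̄ₕ over strata.
36209·4991.36 + 37990·12128.87 = 180732154.24 + 460775771.3 = 641507925.54.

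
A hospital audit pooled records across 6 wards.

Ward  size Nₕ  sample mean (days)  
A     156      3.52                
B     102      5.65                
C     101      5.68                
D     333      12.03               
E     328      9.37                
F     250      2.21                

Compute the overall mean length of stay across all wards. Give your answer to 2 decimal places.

7.35

x̄_st = (Σ Nₕx̄ₕ) / (Σ Nₕ) = (156·3.52 + 102·5.65 + 101·5.68 + 333·12.03 + 328·9.37 + 250·2.21) / 1270
= 9330.95 / 1270 = 7.3472... → 7.35.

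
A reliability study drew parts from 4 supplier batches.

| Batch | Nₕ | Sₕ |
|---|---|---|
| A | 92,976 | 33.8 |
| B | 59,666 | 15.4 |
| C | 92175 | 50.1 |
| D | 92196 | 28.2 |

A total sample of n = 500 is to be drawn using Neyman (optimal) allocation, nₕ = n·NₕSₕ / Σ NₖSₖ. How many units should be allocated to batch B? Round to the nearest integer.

Σ NₕSₕ = 92976·33.8 + 59666·15.4 + 92175·50.1 + 92196·28.2 = 11279339.9.
Share for B: 918856.4/11279339.9 = 0.08146.
n_B = 500 × 0.08146 = 40.732... → 41.

41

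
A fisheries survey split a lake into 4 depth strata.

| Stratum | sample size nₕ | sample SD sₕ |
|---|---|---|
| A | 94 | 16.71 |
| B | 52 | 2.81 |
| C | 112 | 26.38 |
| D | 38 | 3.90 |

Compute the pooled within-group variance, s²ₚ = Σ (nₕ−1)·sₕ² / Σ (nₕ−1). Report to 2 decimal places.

Degrees of freedom: 93 + 51 + 111 + 37 = 292.
Σ(nₕ−1)sₕ² = 93·279.2241 + 51·7.8961 + 111·695.9044 + 37·15.21 = 104178.7008.
s²ₚ = 104178.7008 / 292 = 356.7764... → 356.78.

356.78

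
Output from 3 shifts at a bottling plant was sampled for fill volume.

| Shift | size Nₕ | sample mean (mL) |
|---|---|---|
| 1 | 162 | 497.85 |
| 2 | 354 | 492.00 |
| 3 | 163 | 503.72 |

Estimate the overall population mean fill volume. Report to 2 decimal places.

496.21

N = 679; weights Wₕ = Nₕ/N = (0.2386, 0.5214, 0.2401).
x̄_st = Σ Wₕ·x̄ₕ = 0.2386·497.85 + 0.5214·492.00 + 0.2401·503.72 ≈ 496.2092...
→ 496.21.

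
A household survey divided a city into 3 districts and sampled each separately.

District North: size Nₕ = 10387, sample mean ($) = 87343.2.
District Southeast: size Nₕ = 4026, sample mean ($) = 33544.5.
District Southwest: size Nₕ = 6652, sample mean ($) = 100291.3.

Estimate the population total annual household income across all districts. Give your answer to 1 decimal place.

1709421703.0

Population total = Σ Nₕ·x̄ₕ (each stratum's size times its mean).
10387·87343.2 + 4026·33544.5 + 6652·100291.3 = 907233818.4 + 135050157 + 667137727.6 = 1709421703.0.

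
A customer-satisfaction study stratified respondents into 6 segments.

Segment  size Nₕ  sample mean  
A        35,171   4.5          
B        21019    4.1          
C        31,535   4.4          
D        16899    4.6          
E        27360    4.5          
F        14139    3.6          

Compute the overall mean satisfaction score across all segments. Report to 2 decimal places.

x̄_st = (Σ Nₕx̄ₕ) / (Σ Nₕ) = (35171·4.5 + 21019·4.1 + 31535·4.4 + 16899·4.6 + 27360·4.5 + 14139·3.6) / 146123
= 634957.2 / 146123 = 4.3454... → 4.35.

4.35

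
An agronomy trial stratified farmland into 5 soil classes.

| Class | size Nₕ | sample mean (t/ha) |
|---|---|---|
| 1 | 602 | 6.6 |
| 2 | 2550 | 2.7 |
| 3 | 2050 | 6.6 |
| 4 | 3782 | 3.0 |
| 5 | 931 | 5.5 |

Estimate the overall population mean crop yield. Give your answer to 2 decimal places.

N = 602 + 2550 + 2050 + 3782 + 931 = 9915.
Overall mean = Σ (Nₕ/N)·x̄ₕ — weight by population share, not a simple average.
Σ Nₕx̄ₕ = 602·6.6 + 2550·2.7 + 2050·6.6 + 3782·3.0 + 931·5.5 = 3973.2 + 6885 + 13530 + 11346 + 5120.5 = 40854.7.
Divide by N: 40854.7 / 9915 = 4.1205... → 4.12.

4.12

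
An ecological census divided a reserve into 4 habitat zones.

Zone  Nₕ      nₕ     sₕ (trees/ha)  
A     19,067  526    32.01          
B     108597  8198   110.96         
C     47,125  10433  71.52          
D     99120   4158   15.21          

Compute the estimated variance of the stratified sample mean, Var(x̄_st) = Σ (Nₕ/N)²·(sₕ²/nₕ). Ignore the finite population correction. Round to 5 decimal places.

0.26731

N = 273909. Term for each stratum: Wₕ²sₕ²/nₕ.
Var(x̄_st) = 0.00943926 + 0.23607393 + 0.01451229 + 0.00728591 = 0.26731139 → 0.26731.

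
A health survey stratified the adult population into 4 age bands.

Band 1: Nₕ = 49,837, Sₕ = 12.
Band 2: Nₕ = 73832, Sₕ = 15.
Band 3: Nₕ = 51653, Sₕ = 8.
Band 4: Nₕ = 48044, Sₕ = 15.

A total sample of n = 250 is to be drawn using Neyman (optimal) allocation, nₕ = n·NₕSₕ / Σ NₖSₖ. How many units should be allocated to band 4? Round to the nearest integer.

63

1: NₕSₕ = 49837·12 = 598044
2: NₕSₕ = 73832·15 = 1107480
3: NₕSₕ = 51653·8 = 413224
4: NₕSₕ = 48044·15 = 720660
Σ NₕSₕ = 2839408.
n_4 = 250·720660/2839408 = 63.452... → 63.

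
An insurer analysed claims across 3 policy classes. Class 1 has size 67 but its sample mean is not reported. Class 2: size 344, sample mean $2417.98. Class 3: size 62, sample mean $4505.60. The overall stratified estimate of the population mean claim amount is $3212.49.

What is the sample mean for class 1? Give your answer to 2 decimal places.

N = 67 + 344 + 62 = 473.
Overall total = μ·N = 3212.49·473 = 1519507.77.
Subtract the known strata: 344·2417.98 + 62·4505.60 = 1111132.32.
Remaining total for class 1: 1519507.77 − 1111132.32 = 408375.45.
Divide by its size: 408375.45 / 67 = 6095.1560... → 6095.16.

6095.16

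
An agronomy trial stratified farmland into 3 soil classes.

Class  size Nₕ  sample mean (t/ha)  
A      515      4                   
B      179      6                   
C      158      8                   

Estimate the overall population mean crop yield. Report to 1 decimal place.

x̄_st = (Σ Nₕx̄ₕ) / (Σ Nₕ) = (515·4 + 179·6 + 158·8) / 852
= 4398 / 852 = 5.162... → 5.2.

5.2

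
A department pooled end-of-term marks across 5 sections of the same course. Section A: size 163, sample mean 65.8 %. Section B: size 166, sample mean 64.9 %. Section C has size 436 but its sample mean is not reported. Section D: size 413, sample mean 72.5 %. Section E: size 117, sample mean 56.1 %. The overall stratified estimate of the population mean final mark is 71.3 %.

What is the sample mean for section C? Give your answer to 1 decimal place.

Σ Nₕx̄ₕ = N·μ, so 436·x̄_C = 1295·71.3 − (163·65.8 + 166·64.9 + 413·72.5 + 117·56.1).
= 92333.5 − 58005 = 34328.5.
x̄_C = 34328.5 / 436 = 78.735... → 78.7.

78.7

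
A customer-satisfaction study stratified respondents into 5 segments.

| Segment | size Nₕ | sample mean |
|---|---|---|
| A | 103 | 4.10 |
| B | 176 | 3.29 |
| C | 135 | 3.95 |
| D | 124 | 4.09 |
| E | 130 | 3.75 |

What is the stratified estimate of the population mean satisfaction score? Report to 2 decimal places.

N = 103 + 176 + 135 + 124 + 130 = 668.
The stratified mean weights each stratum mean by its population share Nₕ/N.
Σ Nₕx̄ₕ = 103·4.10 + 176·3.29 + 135·3.95 + 124·4.09 + 130·3.75 = 422.3 + 579.04 + 533.25 + 507.16 + 487.5 = 2529.25.
Divide by N: 2529.25 / 668 = 3.7863... → 3.79.

3.79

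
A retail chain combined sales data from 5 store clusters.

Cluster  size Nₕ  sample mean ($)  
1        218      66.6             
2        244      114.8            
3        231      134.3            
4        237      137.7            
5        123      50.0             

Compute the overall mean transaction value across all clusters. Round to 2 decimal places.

N = 218 + 244 + 231 + 237 + 123 = 1053.
The stratified mean weights each stratum mean by its population share Nₕ/N.
Σ Nₕx̄ₕ = 218·66.6 + 244·114.8 + 231·134.3 + 237·137.7 + 123·50.0 = 14518.8 + 28011.2 + 31023.3 + 32634.9 + 6150 = 112338.2.
Divide by N: 112338.2 / 1053 = 106.6840... → 106.68.

106.68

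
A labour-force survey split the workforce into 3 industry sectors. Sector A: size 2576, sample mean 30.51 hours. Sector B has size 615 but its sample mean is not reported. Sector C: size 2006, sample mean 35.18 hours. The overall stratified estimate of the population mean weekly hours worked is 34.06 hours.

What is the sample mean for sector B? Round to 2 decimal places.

Σ Nₕx̄ₕ = N·μ, so 615·x̄_B = 5197·34.06 − (2576·30.51 + 2006·35.18).
= 177009.82 − 149164.84 = 27844.98.
x̄_B = 27844.98 / 615 = 45.2764... → 45.28.

45.28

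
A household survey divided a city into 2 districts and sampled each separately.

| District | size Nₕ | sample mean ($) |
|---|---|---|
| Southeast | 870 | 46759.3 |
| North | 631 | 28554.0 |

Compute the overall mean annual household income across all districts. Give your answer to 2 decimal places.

N = 870 + 631 = 1501.
Weight each subgroup mean by Nₕ/N and sum.
Σ Nₕx̄ₕ = 870·46759.3 + 631·28554.0 = 40680591 + 18017574 = 58698165.
Divide by N: 58698165 / 1501 = 39106.0393... → 39106.04.

39106.04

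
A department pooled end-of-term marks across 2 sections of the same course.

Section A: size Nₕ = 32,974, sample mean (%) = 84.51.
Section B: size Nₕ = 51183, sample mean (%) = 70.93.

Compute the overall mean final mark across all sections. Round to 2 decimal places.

N = 32974 + 51183 = 84157.
The stratified mean weights each stratum mean by its population share Nₕ/N.
Σ Nₕx̄ₕ = 32974·84.51 + 51183·70.93 = 2786632.74 + 3630410.19 = 6417042.93.
Divide by N: 6417042.93 / 84157 = 76.2509... → 76.25.

76.25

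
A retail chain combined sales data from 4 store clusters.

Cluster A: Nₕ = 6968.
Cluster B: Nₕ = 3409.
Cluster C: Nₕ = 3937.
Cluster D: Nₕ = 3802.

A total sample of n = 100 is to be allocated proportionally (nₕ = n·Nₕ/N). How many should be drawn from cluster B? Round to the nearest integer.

Share of cluster B = 3409/18116 = 0.18818.
Allocate 100 × 0.18818 = 18.818... → 19.

19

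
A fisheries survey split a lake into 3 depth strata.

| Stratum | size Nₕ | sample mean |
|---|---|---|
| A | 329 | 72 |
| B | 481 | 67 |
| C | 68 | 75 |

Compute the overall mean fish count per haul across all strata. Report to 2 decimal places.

N = 329 + 481 + 68 = 878.
Weight each subgroup mean by Nₕ/N and sum.
Σ Nₕx̄ₕ = 329·72 + 481·67 + 68·75 = 23688 + 32227 + 5100 = 61015.
Divide by N: 61015 / 878 = 69.4932... → 69.49.

69.49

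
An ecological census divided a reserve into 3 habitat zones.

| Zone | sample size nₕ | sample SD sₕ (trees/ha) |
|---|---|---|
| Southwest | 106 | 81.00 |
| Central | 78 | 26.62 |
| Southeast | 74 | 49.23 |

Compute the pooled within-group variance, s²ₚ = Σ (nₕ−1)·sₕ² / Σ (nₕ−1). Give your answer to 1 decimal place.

Southwest: (106−1)·81.00² = 105·6561 = 688905
Central: (78−1)·26.62² = 77·708.6244 = 54564.0788
Southeast: (74−1)·49.23² = 73·2423.5929 = 176922.2817
Numerator = 920391.3605; denominator = Σ(nₕ−1) = 255.
s²ₚ = 920391.3605/255 = 3609.378... → 3609.4.

3609.4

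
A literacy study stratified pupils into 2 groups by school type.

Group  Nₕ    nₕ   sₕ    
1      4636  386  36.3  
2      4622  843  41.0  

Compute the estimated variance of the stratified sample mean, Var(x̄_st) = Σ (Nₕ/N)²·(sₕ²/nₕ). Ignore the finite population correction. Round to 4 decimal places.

N = 9258. Term for each stratum: Wₕ²sₕ²/nₕ.
Var(x̄_st) = 0.8560092 + 0.4970106 = 1.3530198 → 1.3530.

1.3530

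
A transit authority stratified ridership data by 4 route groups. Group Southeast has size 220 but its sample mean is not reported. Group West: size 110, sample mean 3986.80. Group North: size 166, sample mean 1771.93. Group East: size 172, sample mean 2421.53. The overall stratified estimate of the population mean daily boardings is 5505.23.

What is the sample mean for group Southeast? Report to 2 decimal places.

N = 220 + 110 + 166 + 172 = 668.
Overall total = μ·N = 5505.23·668 = 3677493.64.
Subtract the known strata: 110·3986.80 + 166·1771.93 + 172·2421.53 = 1149191.54.
Remaining total for group Southeast: 3677493.64 − 1149191.54 = 2528302.1.
Divide by its size: 2528302.1 / 220 = 11492.2823... → 11492.28.

11492.28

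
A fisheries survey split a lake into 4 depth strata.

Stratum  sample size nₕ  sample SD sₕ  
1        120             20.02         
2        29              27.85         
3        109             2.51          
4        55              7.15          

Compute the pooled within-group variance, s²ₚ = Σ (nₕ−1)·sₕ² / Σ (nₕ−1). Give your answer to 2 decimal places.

Degrees of freedom: 119 + 28 + 108 + 54 = 309.
Σ(nₕ−1)sₕ² = 119·400.8004 + 28·775.6225 + 108·6.3001 + 54·51.1225 = 72853.7034.
s²ₚ = 72853.7034 / 309 = 235.7725... → 235.77.

235.77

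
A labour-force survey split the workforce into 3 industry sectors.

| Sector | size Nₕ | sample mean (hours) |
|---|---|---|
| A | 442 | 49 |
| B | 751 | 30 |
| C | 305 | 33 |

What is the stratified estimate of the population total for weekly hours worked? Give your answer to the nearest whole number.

54253

Estimate total by summing Nₕ·x̄ₕ over strata.
442·49 + 751·30 + 305·33 = 21658 + 22530 + 10065 = 54253.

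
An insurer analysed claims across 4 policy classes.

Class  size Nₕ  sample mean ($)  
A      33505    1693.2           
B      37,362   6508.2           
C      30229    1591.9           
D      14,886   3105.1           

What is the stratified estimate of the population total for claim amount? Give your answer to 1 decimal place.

A: 33505·1693.2 = 56730666
B: 37362·6508.2 = 243159368.4
C: 30229·1591.9 = 48121545.1
D: 14886·3105.1 = 46222518.6
τ̂ = Σ Nₕx̄ₕ = 394234098.1.

394234098.1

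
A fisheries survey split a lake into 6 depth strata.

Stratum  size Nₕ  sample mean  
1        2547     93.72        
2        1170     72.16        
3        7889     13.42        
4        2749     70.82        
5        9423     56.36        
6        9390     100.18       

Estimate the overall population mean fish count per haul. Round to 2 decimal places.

63.18

N = 2547 + 1170 + 7889 + 2749 + 9423 + 9390 = 33168.
The stratified mean weights each stratum mean by its population share Nₕ/N.
Σ Nₕx̄ₕ = 2547·93.72 + 1170·72.16 + 7889·13.42 + 2749·70.82 + 9423·56.36 + 9390·100.18 = 238704.84 + 84427.2 + 105870.38 + 194684.18 + 531080.28 + 940690.2 = 2095457.08.
Divide by N: 2095457.08 / 33168 = 63.1771... → 63.18.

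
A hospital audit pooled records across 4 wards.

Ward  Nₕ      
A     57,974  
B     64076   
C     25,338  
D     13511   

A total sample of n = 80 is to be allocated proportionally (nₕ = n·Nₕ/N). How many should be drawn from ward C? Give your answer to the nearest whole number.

13

N = 57974 + 64076 + 25338 + 13511 = 160899.
n_C = 80·25338/160899 = 12.598... → 13.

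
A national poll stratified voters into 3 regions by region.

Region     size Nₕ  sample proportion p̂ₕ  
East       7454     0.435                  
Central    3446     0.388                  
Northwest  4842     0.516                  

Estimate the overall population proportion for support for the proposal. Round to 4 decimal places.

0.4496

N = 7454 + 3446 + 4842 = 15742.
Overall proportion = Σ (Nₕ/N)·p̂ₕ.
Σ Nₕp̂ₕ = 3242.49 + 1337.048 + 2498.472 = 7078.01.
7078.01 / 15742 = 0.449626... → 0.4496.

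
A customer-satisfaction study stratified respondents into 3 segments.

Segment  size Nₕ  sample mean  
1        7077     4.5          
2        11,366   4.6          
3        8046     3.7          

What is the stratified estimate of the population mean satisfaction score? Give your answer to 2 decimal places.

4.30

N = 7077 + 11366 + 8046 = 26489.
The stratified mean weights each stratum mean by its population share Nₕ/N.
Σ Nₕx̄ₕ = 7077·4.5 + 11366·4.6 + 8046·3.7 = 31846.5 + 52283.6 + 29770.2 = 113900.3.
Divide by N: 113900.3 / 26489 = 4.2999... → 4.30.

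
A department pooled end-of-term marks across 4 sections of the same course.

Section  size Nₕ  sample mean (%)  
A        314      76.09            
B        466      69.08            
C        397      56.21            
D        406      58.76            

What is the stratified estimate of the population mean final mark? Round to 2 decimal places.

64.60

N = 314 + 466 + 397 + 406 = 1583.
The stratified mean weights each stratum mean by its population share Nₕ/N.
Σ Nₕx̄ₕ = 314·76.09 + 466·69.08 + 397·56.21 + 406·58.76 = 23892.26 + 32191.28 + 22315.37 + 23856.56 = 102255.47.
Divide by N: 102255.47 / 1583 = 64.5960... → 64.60.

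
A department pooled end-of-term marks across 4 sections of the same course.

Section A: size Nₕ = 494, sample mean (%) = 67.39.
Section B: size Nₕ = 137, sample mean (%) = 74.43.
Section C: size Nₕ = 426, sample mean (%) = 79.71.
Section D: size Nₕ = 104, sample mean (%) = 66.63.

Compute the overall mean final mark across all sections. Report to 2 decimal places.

N = 1161; weights Wₕ = Nₕ/N = (0.4255, 0.1180, 0.3669, 0.0896).
x̄_st = Σ Wₕ·x̄ₕ = 0.4255·67.39 + 0.1180·74.43 + 0.3669·79.71 + 0.0896·66.63 ≈ 72.6732...
→ 72.67.

72.67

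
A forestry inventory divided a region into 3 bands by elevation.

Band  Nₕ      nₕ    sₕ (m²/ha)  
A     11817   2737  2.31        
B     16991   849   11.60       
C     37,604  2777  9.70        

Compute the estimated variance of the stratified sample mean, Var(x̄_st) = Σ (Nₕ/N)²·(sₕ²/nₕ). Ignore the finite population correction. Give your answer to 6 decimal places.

N = 66412. Term for each stratum: Wₕ²sₕ²/nₕ.
Var(x̄_st) = 0.000061726 + 0.010374163 + 0.010862819 = 0.021298708 → 0.021299.

0.021299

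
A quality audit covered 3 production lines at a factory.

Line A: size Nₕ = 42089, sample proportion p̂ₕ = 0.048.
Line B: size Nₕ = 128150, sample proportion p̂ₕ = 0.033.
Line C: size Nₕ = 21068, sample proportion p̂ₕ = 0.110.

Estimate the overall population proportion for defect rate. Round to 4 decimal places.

0.0448

N = 42089 + 128150 + 21068 = 191307.
Overall proportion = Σ (Nₕ/N)·p̂ₕ.
Σ Nₕp̂ₕ = 2020.272 + 4228.95 + 2317.48 = 8566.702.
8566.702 / 191307 = 0.044780... → 0.0448.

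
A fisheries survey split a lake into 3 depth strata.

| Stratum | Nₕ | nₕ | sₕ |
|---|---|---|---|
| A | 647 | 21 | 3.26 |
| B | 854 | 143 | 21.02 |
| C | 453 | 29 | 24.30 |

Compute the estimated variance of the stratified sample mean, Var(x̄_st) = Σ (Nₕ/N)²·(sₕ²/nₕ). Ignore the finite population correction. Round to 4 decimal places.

N = 1954; Wₕ = Nₕ/N.
stratum A: (647/1954)²·3.26²/21 = 0.0554850
stratum B: (854/1954)²·21.02²/143 = 0.5901957
stratum C: (453/1954)²·24.30²/29 = 1.0943641
Sum = 1.7400447 → 1.7400.

1.7400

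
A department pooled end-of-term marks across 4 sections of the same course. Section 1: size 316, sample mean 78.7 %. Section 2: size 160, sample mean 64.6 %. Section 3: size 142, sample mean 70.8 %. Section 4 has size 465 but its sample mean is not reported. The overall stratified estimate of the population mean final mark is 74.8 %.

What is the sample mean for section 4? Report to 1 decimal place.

76.9

Σ Nₕx̄ₕ = N·μ, so 465·x̄_4 = 1083·74.8 − (316·78.7 + 160·64.6 + 142·70.8).
= 81008.4 − 45258.8 = 35749.6.
x̄_4 = 35749.6 / 465 = 76.881... → 76.9.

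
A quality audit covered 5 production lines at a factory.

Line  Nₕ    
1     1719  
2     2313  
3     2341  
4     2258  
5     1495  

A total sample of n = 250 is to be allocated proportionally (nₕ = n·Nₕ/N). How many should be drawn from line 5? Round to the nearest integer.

37

Share of line 5 = 1495/10126 = 0.14764.
Allocate 250 × 0.14764 = 36.910... → 37.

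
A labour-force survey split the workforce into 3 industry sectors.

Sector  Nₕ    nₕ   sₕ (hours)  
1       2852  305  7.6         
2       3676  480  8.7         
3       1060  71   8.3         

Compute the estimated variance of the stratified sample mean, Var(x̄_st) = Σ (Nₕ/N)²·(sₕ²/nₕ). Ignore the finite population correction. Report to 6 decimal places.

N = 7588; Wₕ = Nₕ/N.
sector 1: (2852/7588)²·7.6²/305 = 0.026752954
sector 2: (3676/7588)²·8.7²/480 = 0.037007831
sector 3: (1060/7588)²·8.3²/71 = 0.018934547
Sum = 0.082695332 → 0.082695.

0.082695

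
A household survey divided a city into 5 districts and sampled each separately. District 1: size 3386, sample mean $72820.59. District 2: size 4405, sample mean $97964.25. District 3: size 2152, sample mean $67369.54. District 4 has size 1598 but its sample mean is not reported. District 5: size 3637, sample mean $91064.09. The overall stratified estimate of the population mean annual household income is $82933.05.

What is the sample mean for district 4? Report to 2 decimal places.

Σ Nₕx̄ₕ = N·μ, so 1598·x̄_4 = 15178·82933.05 − (3386·72820.59 + 4405·97964.25 + 2152·67369.54 + 3637·91064.09).
= 1258757832.9 − 1154282384.4 = 104475448.5.
x̄_4 = 104475448.5 / 1598 = 65378.8789... → 65378.88.

65378.88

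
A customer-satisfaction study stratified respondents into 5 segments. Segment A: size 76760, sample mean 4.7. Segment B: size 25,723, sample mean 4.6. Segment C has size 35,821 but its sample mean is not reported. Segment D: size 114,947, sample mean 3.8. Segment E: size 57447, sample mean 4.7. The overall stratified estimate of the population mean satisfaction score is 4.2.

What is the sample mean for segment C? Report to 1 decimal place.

3.3

N = 76760 + 25723 + 35821 + 114947 + 57447 = 310698.
Overall total = μ·N = 4.2·310698 = 1304931.6.
Subtract the known strata: 76760·4.7 + 25723·4.6 + 114947·3.8 + 57447·4.7 = 1185897.3.
Remaining total for segment C: 1304931.6 − 1185897.3 = 119034.3.
Divide by its size: 119034.3 / 35821 = 3.323... → 3.3.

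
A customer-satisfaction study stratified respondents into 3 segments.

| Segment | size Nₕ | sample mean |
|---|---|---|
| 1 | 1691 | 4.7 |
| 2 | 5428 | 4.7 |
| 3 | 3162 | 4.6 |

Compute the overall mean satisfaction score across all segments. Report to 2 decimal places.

N = 1691 + 5428 + 3162 = 10281.
The stratified mean weights each stratum mean by its population share Nₕ/N.
Σ Nₕx̄ₕ = 1691·4.7 + 5428·4.7 + 3162·4.6 = 7947.7 + 25511.6 + 14545.2 = 48004.5.
Divide by N: 48004.5 / 10281 = 4.6692... → 4.67.

4.67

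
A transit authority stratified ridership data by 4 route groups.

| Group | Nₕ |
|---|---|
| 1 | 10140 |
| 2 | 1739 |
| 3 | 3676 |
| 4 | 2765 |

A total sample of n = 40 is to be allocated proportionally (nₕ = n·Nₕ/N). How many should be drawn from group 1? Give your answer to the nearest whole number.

Share of group 1 = 10140/18320 = 0.55349.
Allocate 40 × 0.55349 = 22.140... → 22.

22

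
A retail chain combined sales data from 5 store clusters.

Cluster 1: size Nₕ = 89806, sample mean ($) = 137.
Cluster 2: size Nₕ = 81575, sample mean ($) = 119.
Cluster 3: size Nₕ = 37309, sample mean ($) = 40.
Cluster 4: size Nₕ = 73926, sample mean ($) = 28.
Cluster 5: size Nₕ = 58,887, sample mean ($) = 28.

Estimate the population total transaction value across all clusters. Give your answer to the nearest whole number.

Population total = Σ Nₕ·x̄ₕ (each stratum's size times its mean).
89806·137 + 81575·119 + 37309·40 + 73926·28 + 58887·28 = 12303422 + 9707425 + 1492360 + 2069928 + 1648836 = 27221971.

27221971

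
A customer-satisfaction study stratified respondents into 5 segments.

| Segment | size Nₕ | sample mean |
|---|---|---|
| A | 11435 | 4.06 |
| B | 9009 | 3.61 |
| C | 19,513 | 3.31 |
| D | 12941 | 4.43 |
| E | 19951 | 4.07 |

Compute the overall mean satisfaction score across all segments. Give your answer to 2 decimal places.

N = 72849; weights Wₕ = Nₕ/N = (0.1570, 0.1237, 0.2679, 0.1776, 0.2739).
x̄_st = Σ Wₕ·x̄ₕ = 0.1570·4.06 + 0.1237·3.61 + 0.2679·3.31 + 0.1776·4.43 + 0.2739·4.07 ≈ 3.8719...
→ 3.87.

3.87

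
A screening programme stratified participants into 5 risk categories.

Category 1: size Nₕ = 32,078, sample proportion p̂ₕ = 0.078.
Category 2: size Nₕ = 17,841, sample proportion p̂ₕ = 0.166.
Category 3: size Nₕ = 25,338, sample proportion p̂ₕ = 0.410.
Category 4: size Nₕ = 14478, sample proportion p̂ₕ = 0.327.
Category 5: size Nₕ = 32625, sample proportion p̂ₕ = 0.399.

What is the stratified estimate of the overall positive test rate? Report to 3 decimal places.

N = 32078 + 17841 + 25338 + 14478 + 32625 = 122360.
Overall proportion = Σ (Nₕ/N)·p̂ₕ.
Σ Nₕp̂ₕ = 2502.084 + 2961.606 + 10388.58 + 4734.306 + 13017.375 = 33603.951.
33603.951 / 122360 = 0.27463... → 0.275.

0.275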